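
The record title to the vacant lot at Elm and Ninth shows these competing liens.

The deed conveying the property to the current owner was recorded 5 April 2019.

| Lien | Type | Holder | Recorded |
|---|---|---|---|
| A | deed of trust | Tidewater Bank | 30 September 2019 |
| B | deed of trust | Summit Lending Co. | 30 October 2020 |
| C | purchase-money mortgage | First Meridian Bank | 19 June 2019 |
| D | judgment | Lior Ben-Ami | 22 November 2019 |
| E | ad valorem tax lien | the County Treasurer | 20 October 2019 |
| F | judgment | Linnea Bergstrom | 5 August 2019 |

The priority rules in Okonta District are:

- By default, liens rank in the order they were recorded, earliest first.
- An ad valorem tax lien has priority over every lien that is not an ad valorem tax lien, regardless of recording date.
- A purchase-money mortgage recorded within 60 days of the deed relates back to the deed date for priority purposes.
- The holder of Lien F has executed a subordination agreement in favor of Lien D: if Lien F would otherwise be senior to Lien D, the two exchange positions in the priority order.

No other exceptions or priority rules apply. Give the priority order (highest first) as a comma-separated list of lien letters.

E, C, D, A, F, B

Adjusting effective dates: C missed the 60-day window (75 days after the deed), so its recording date stands.
E is an ad valorem tax lien and takes priority over every other lien.
The other liens, earliest effective date first: C (19 June 2019), F (5 August 2019), A (30 September 2019), D (22 November 2019), B (30 October 2020).
Because F would otherwise rank above D, the subordination swaps them.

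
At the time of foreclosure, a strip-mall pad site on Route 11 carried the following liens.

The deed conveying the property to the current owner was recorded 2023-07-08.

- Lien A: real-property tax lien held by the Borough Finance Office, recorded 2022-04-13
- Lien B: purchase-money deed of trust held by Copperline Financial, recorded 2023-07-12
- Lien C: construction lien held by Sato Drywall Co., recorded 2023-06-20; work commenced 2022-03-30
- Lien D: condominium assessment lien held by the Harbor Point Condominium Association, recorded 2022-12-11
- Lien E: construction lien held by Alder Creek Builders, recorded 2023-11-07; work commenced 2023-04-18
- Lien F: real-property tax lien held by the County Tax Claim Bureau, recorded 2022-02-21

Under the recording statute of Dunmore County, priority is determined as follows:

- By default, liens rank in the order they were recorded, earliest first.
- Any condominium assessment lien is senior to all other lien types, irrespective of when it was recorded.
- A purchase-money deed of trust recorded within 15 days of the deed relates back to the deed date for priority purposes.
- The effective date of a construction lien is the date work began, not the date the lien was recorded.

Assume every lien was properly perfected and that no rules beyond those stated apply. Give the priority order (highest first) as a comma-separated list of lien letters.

Effective dates: B was recorded within the 15-day window, so its effective date is the deed date 2023-07-08; C relates back to 2022-03-30 (work commenced); E's effective date is 2023-04-18, when work began.
D, as a condominium assessment lien, has superpriority and ranks first.
The other liens, earliest effective date first: F (2022-02-21), C (2022-03-30), A (2022-04-13), E (2023-04-18), B (2023-07-08).

D, F, C, A, E, B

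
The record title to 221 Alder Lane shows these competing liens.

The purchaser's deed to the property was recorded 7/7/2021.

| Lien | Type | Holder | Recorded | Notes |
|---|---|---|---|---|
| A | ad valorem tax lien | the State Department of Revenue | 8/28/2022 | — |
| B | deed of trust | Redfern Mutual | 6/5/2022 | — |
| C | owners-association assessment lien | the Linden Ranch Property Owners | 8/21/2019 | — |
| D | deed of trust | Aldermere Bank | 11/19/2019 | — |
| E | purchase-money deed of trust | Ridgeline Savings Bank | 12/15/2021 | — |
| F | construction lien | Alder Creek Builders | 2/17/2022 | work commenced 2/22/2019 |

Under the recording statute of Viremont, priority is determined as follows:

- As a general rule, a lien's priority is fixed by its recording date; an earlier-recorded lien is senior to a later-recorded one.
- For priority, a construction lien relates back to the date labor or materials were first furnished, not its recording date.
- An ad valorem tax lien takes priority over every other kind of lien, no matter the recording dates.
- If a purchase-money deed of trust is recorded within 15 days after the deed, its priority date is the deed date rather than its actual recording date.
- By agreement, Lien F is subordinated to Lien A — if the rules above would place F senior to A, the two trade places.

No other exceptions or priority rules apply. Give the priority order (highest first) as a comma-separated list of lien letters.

A, F, C, D, E, B

Effective dates: E was recorded 161 days after the deed — beyond 15 days — so no relation-back applies; F is treated as recorded 2/22/2019, the work-commencement date.
A is an ad valorem tax lien and takes priority over every other lien.
The other liens, earliest effective date first: F (2/22/2019), C (8/21/2019), D (11/19/2019), E (12/15/2021), B (6/5/2022).
F already ranks below A; the subordination has no effect.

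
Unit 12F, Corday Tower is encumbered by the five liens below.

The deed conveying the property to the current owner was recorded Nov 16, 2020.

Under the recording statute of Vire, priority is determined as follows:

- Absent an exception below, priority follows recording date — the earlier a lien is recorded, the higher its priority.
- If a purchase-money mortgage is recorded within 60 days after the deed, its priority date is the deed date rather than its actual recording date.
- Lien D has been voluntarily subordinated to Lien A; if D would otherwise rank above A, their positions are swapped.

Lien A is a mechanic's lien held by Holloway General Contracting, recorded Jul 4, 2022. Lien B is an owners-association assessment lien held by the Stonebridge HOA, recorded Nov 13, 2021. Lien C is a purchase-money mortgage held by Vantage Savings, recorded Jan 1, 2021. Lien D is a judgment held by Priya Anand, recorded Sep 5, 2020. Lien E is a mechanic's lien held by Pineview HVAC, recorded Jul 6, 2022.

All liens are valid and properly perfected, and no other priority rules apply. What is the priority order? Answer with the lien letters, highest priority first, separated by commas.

Effective dates: C relates back to the deed date Nov 16, 2020.
Sorted by effective date: D (Sep 5, 2020), C (Nov 16, 2020), B (Nov 13, 2021), A (Jul 4, 2022), E (Jul 6, 2022).
D would otherwise be senior to A, so under the subordination agreement D and A exchange positions.

A, C, B, D, E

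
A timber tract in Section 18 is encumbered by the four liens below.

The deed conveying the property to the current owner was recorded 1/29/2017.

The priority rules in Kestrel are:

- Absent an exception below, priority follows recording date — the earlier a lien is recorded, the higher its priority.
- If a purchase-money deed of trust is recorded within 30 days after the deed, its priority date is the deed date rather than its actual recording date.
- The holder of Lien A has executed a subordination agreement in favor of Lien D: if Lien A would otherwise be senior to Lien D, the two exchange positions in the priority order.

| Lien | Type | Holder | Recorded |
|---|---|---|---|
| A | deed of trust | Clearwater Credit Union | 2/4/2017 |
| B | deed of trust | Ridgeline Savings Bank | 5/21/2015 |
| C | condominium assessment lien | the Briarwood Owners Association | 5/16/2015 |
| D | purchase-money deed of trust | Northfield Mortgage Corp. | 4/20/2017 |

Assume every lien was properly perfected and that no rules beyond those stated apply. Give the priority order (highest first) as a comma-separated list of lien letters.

Adjusting effective dates: D missed the 30-day window (81 days after the deed), so its recording date stands.
Sorted by effective date: C (5/16/2015), B (5/21/2015), A (2/4/2017), D (4/20/2017).
The subordination applies — A was senior to D — so A and D swap.

C, B, D, A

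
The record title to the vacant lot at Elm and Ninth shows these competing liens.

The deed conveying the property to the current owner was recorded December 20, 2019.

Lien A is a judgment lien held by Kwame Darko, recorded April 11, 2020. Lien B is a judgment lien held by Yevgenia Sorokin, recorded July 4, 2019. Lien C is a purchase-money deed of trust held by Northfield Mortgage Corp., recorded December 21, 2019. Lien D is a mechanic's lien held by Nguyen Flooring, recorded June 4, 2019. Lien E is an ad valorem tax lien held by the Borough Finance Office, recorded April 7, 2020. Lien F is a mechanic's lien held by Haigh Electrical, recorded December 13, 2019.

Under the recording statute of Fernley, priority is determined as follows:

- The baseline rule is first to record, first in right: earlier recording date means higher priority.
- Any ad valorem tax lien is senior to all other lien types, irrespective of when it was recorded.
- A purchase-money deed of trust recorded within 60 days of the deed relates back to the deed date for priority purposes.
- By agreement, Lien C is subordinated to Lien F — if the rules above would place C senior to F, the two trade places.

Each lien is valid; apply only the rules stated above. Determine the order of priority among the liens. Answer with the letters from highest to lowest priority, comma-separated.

E, D, B, F, C, A

Effective dates after the stated exceptions: C relates back to the deed date December 20, 2019.
As an ad valorem tax lien, E is senior to every other lien.
Ordering the rest by effective date: D (June 4, 2019), B (July 4, 2019), F (December 13, 2019), C (December 20, 2019), A (April 11, 2020).
Since C is not senior to F, the subordination leaves the order unchanged.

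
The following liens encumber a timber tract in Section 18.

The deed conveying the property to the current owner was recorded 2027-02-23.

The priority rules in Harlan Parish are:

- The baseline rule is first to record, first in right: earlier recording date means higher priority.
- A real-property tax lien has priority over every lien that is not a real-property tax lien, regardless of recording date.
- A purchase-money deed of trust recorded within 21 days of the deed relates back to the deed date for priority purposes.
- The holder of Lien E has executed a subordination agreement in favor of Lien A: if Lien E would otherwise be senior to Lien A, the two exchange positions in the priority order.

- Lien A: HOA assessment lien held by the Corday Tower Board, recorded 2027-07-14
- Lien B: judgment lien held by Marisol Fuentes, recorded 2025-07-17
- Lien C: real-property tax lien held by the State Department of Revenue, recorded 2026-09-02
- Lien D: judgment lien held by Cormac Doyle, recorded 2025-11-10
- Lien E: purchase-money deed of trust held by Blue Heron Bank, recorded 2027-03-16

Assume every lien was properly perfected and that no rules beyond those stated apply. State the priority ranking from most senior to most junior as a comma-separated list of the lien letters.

C, B, D, A, E

First, effective dates: E's effective date is the deed date, 2027-02-23.
C, as a real-property tax lien, has superpriority and ranks first.
The other liens, earliest effective date first: B (2025-07-17), D (2025-11-10), E (2027-02-23), A (2027-07-14).
Because E would otherwise rank above A, the subordination swaps them.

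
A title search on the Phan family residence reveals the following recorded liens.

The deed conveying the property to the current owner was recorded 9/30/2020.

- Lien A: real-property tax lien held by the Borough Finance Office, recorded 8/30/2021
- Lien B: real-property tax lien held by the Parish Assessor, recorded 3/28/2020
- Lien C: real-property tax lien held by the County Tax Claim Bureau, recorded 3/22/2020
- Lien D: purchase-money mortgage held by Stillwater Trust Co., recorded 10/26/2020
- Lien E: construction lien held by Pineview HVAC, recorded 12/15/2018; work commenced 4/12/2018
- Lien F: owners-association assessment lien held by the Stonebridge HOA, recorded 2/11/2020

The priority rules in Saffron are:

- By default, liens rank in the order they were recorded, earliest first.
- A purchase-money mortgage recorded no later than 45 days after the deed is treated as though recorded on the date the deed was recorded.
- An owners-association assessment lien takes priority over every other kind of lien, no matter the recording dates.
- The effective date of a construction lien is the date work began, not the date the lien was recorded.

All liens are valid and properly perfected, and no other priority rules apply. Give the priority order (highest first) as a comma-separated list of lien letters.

Effective dates: D was recorded within the 45-day window, so its effective date is the deed date 9/30/2020; E relates back to 4/12/2018 (work commenced).
F is an owners-association assessment lien and takes priority over every other lien.
Ordering the rest by effective date: E (4/12/2018), C (3/22/2020), B (3/28/2020), D (9/30/2020), A (8/30/2021).

F, E, C, B, D, A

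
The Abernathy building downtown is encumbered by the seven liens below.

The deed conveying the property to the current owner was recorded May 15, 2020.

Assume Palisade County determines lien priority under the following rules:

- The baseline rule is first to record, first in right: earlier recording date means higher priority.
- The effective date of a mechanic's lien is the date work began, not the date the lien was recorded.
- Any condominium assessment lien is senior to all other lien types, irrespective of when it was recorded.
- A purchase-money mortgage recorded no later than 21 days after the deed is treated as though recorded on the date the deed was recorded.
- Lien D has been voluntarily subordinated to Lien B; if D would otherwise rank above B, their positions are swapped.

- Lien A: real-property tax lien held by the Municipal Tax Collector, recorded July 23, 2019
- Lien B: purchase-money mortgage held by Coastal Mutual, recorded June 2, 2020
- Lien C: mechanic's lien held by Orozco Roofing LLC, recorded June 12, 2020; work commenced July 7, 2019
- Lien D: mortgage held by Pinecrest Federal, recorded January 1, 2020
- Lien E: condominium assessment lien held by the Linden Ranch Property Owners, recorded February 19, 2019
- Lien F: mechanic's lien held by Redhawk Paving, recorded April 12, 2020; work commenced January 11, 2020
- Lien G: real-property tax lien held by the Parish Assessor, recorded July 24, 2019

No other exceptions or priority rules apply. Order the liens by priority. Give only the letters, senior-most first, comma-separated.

First, effective dates: B's effective date is the deed date, May 15, 2020; C is treated as recorded July 7, 2019, the work-commencement date; F's effective date is January 11, 2020, when work began.
E, as a condominium assessment lien, has superpriority and ranks first.
Remaining liens by effective date: C (July 7, 2019), A (July 23, 2019), G (July 24, 2019), D (January 1, 2020), F (January 11, 2020), B (May 15, 2020).
The subordination applies — D was senior to B — so D and B swap.

E, C, A, G, B, F, D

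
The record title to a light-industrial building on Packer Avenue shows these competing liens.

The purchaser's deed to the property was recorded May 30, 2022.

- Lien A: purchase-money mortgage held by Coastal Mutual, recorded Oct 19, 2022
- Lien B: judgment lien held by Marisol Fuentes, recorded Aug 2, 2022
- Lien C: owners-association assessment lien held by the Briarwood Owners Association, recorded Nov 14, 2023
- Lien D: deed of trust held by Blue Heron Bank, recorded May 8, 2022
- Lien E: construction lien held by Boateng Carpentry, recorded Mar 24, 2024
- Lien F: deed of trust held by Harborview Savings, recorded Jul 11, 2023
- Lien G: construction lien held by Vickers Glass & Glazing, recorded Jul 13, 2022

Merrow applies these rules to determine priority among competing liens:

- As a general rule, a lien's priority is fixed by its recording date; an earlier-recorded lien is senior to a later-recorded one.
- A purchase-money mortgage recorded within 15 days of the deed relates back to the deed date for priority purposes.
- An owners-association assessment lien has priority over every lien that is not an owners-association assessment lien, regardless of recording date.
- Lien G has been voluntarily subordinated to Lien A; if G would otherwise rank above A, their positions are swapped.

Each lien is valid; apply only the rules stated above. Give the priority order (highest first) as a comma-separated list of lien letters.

C, D, A, B, G, F, E

Adjusting effective dates: A was recorded 142 days after the deed, outside the 15-day window, so it keeps its recording date.
C is an owners-association assessment lien, so it outranks all other liens regardless of date.
Remaining liens by effective date: D (May 8, 2022), G (Jul 13, 2022), B (Aug 2, 2022), A (Oct 19, 2022), F (Jul 11, 2023), E (Mar 24, 2024).
G is senior to A before the subordination, so the two trade places.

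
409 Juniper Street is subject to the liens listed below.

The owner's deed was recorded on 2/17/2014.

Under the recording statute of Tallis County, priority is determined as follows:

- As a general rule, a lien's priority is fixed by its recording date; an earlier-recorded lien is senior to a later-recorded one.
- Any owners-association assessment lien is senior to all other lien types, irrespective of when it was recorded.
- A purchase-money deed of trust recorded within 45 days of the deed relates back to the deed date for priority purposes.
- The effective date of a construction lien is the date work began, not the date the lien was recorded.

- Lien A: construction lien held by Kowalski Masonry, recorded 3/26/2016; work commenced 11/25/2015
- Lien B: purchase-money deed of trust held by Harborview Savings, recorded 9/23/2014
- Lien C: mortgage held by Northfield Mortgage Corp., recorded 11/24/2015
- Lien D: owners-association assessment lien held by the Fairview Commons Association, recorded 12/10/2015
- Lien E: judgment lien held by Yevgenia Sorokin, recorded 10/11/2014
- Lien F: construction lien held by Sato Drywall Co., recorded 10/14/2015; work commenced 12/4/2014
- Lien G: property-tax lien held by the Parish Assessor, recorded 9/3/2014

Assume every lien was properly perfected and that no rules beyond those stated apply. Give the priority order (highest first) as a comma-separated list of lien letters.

D, G, B, E, F, C, A

Effective dates: A's effective date is 11/25/2015, when work began; B was recorded 218 days after the deed, outside the 45-day window, so it keeps its recording date; F's effective date is 12/4/2014, when work began.
D is an owners-association assessment lien and takes priority over every other lien.
The other liens, earliest effective date first: G (9/3/2014), B (9/23/2014), E (10/11/2014), F (12/4/2014), C (11/24/2015), A (11/25/2015).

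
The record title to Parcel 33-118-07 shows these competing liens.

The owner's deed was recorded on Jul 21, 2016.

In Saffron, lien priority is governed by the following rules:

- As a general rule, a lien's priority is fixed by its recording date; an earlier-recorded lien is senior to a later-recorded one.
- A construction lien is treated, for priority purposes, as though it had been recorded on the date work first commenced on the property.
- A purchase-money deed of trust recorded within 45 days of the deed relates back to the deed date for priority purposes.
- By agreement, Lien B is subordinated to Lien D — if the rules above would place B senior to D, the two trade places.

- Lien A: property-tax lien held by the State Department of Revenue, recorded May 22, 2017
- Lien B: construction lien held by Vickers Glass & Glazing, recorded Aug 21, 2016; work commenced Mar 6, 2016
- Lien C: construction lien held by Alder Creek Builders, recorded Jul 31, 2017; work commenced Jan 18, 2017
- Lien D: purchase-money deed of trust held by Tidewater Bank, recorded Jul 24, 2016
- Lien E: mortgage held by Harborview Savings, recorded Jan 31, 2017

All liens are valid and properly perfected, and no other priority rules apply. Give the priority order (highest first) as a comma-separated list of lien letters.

Adjusting effective dates: B's effective date is Mar 6, 2016, when work began; C relates back to Jan 18, 2017 (work commenced); D's effective date is the deed date, Jul 21, 2016.
By effective date, earliest first: B (Mar 6, 2016), D (Jul 21, 2016), C (Jan 18, 2017), E (Jan 31, 2017), A (May 22, 2017).
B would otherwise be senior to D, so under the subordination agreement B and D exchange positions.

D, B, C, E, A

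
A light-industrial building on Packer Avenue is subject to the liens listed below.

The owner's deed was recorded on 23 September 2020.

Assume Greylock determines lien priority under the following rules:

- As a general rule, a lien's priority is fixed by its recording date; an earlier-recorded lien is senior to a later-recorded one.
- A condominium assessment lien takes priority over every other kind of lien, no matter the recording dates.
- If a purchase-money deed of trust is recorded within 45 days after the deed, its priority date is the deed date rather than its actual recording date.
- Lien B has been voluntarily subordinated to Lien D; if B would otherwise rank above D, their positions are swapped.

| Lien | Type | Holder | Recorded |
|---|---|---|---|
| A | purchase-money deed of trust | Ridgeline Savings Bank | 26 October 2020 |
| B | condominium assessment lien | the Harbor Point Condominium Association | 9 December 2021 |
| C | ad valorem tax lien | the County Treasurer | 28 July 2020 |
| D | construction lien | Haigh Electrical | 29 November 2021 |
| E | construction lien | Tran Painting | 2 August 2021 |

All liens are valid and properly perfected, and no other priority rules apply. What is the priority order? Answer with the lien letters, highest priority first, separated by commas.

D, C, A, E, B

First, effective dates: A relates back to the deed date 23 September 2020.
B is a condominium assessment lien, so it outranks all other liens regardless of date.
Remaining liens by effective date: C (28 July 2020), A (23 September 2020), E (2 August 2021), D (29 November 2021).
B is senior to D before the subordination, so the two trade places.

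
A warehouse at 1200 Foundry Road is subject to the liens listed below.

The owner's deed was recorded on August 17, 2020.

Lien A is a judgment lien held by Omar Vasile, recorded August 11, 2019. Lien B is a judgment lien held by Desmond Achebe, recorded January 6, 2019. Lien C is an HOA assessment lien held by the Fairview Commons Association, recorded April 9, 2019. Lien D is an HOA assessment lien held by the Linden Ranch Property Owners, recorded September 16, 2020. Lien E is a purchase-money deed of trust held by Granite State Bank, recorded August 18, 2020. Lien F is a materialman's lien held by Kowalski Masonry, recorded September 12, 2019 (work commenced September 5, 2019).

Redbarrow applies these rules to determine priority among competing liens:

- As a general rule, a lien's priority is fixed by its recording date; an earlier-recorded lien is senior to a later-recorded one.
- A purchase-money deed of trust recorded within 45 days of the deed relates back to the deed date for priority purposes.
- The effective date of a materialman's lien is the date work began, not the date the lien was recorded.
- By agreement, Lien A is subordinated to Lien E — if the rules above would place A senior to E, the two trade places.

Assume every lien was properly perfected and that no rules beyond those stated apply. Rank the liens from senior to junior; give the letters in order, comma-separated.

B, C, E, F, A, D

Adjusting effective dates: E relates back to the deed date August 17, 2020; F's effective date is September 5, 2019, when work began.
Ordering by effective date: B (January 6, 2019), C (April 9, 2019), A (August 11, 2019), F (September 5, 2019), E (August 17, 2020), D (September 16, 2020).
A is senior to E before the subordination, so the two trade places.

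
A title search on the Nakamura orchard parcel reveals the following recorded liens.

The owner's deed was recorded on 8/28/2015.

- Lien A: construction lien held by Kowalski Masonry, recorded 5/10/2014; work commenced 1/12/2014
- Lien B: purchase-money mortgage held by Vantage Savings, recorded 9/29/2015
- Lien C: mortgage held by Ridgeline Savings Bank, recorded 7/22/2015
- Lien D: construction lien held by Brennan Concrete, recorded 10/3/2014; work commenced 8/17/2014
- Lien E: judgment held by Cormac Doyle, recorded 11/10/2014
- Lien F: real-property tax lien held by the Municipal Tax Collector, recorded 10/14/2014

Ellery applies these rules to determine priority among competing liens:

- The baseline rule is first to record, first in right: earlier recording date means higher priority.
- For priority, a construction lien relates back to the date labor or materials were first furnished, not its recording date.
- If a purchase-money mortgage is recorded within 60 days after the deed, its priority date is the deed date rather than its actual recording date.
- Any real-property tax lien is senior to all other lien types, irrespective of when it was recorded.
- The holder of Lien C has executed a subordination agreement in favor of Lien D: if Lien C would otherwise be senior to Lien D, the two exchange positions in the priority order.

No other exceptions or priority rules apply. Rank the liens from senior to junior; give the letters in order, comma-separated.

F, A, D, E, C, B

Effective dates: A relates back to 1/12/2014 (work commenced); B relates back to the deed date 8/28/2015; D relates back to 8/17/2014 (work commenced).
F is a real-property tax lien and takes priority over every other lien.
Among the remaining liens, by effective date: A (1/12/2014), D (8/17/2014), E (11/10/2014), C (7/22/2015), B (8/28/2015).
Since C is not senior to D, the subordination leaves the order unchanged.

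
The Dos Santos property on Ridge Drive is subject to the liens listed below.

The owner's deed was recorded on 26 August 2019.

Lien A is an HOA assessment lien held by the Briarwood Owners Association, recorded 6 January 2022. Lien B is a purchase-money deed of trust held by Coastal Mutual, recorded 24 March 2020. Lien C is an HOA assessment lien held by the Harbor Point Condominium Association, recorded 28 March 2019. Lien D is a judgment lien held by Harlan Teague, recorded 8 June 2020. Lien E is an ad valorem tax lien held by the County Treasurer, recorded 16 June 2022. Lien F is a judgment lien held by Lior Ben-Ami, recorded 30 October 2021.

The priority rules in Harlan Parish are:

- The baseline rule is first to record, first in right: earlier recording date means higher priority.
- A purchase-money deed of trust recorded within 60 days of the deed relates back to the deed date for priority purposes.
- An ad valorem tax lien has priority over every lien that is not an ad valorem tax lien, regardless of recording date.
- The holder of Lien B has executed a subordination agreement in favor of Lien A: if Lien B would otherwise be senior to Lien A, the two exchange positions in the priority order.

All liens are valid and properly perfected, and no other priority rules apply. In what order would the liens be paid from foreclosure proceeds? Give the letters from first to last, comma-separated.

E, C, A, D, F, B

First, effective dates: B missed the 60-day window (211 days after the deed), so its recording date stands.
As an ad valorem tax lien, E is senior to every other lien.
Among the remaining liens, by effective date: C (28 March 2019), B (24 March 2020), D (8 June 2020), F (30 October 2021), A (6 January 2022).
B would otherwise be senior to A, so under the subordination agreement B and A exchange positions.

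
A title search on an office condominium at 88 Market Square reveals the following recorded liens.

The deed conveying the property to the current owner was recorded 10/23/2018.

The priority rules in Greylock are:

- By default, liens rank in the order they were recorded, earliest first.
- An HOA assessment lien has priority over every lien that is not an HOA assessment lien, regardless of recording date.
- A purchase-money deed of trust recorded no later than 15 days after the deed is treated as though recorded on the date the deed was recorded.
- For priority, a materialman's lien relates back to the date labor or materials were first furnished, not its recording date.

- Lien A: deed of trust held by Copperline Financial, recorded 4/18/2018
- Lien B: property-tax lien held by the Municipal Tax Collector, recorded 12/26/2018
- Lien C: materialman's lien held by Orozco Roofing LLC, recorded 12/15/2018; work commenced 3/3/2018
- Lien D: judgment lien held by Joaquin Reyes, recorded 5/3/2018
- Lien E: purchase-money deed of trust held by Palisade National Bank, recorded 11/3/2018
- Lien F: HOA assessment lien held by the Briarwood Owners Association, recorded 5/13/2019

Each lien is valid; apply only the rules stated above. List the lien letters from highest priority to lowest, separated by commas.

Effective dates after the stated exceptions: C is treated as recorded 3/3/2018, the work-commencement date; E was recorded within the 15-day window, so its effective date is the deed date 10/23/2018.
F is an HOA assessment lien, so it outranks all other liens regardless of date.
Remaining liens by effective date: C (3/3/2018), A (4/18/2018), D (5/3/2018), E (10/23/2018), B (12/26/2018).

F, C, A, D, E, B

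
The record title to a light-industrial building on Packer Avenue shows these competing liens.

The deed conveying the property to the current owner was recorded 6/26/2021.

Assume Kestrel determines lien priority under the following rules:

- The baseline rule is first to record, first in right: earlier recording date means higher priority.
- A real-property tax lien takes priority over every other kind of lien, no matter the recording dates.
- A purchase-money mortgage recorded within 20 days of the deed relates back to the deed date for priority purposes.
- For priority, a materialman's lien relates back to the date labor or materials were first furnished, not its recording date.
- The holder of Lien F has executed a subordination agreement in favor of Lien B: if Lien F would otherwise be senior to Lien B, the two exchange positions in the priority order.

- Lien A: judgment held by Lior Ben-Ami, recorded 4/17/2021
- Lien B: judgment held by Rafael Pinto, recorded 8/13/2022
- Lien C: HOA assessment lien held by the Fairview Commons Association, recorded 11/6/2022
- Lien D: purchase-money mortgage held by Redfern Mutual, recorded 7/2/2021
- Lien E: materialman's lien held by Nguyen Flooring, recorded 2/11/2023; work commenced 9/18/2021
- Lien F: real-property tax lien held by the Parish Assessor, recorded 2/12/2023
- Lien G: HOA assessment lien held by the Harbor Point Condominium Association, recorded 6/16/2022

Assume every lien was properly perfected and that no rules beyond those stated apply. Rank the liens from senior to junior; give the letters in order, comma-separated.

B, A, D, E, G, F, C

First, effective dates: D was recorded within the 20-day window, so its effective date is the deed date 6/26/2021; E's effective date is 9/18/2021, when work began.
As a real-property tax lien, F is senior to every other lien.
Ordering the rest by effective date: A (4/17/2021), D (6/26/2021), E (9/18/2021), G (6/16/2022), B (8/13/2022), C (11/6/2022).
The subordination applies — F was senior to B — so F and B swap.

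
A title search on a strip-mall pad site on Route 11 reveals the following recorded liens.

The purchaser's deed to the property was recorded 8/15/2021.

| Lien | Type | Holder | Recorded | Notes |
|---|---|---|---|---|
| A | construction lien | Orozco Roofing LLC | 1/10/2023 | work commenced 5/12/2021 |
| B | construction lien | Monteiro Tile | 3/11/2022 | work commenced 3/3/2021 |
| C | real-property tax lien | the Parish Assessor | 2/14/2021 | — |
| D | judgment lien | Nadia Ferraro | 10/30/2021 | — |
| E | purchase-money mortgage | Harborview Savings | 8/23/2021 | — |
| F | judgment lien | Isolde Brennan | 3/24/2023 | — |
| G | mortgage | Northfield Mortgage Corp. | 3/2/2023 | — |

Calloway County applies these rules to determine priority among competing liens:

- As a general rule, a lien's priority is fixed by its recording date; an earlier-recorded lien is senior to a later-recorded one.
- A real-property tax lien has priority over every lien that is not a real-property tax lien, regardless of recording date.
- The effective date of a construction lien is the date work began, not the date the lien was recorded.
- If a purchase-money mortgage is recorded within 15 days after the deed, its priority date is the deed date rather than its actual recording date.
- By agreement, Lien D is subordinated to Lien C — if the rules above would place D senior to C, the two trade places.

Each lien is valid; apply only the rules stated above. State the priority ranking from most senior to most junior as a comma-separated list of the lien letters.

First, effective dates: A's effective date is 5/12/2021, when work began; B is treated as recorded 3/3/2021, the work-commencement date; E was recorded within the 15-day window, so its effective date is the deed date 8/15/2021.
C is a real-property tax lien, so it outranks all other liens regardless of date.
Among the remaining liens, by effective date: B (3/3/2021), A (5/12/2021), E (8/15/2021), D (10/30/2021), G (3/2/2023), F (3/24/2023).
D is already junior to C, so the subordination agreement changes nothing.

C, B, A, E, D, G, F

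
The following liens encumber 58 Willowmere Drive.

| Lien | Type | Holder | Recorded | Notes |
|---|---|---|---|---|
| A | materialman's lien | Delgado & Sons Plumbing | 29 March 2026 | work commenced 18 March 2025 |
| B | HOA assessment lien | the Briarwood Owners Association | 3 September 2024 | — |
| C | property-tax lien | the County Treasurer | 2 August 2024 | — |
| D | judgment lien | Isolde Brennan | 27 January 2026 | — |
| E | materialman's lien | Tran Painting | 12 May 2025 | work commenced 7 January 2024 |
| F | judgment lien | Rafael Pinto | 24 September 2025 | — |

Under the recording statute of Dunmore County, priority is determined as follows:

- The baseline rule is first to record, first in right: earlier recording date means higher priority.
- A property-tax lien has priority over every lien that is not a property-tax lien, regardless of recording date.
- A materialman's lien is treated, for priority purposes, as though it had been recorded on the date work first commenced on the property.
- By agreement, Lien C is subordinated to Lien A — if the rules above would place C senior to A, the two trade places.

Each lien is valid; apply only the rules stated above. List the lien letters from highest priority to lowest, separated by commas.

A, E, B, C, F, D

Effective dates: A is treated as recorded 18 March 2025, the work-commencement date; E is treated as recorded 7 January 2024, the work-commencement date.
As a property-tax lien, C is senior to every other lien.
The other liens, earliest effective date first: E (7 January 2024), B (3 September 2024), A (18 March 2025), F (24 September 2025), D (27 January 2026).
C is senior to A before the subordination, so the two trade places.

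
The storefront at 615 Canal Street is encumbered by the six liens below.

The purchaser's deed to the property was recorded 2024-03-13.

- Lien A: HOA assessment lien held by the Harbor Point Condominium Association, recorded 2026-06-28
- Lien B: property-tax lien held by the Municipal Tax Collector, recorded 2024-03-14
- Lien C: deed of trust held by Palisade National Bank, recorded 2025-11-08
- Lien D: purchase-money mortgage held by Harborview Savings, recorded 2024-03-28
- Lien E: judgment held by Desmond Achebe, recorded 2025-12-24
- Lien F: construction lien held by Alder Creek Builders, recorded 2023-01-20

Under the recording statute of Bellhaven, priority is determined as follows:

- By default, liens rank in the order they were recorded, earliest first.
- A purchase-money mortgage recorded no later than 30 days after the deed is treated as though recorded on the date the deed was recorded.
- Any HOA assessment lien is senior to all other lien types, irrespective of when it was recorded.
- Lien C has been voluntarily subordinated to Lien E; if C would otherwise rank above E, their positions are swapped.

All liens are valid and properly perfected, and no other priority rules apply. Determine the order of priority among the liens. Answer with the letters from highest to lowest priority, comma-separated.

Effective dates after the stated exceptions: D's effective date is the deed date, 2024-03-13.
A, as an HOA assessment lien, has superpriority and ranks first.
Remaining liens by effective date: F (2023-01-20), D (2024-03-13), B (2024-03-14), C (2025-11-08), E (2025-12-24).
C is senior to E before the subordination, so the two trade places.

A, F, D, B, E, C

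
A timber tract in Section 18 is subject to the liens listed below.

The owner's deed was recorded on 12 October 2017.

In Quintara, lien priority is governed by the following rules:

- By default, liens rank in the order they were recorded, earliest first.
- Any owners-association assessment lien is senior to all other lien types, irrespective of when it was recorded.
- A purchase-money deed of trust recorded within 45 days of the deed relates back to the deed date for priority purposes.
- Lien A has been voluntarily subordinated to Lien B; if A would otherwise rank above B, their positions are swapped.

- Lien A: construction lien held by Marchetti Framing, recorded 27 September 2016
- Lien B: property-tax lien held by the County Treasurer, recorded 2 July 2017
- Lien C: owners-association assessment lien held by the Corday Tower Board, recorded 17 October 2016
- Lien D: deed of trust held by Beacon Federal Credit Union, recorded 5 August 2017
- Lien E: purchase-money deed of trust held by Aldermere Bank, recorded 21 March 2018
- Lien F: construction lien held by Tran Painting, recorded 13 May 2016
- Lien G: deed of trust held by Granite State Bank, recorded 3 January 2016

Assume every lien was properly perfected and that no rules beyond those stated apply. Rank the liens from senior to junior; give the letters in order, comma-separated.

C, G, F, B, A, D, E

Effective dates: E was recorded 160 days after the deed — beyond 45 days — so no relation-back applies.
C is an owners-association assessment lien and takes priority over every other lien.
Remaining liens by effective date: G (3 January 2016), F (13 May 2016), A (27 September 2016), B (2 July 2017), D (5 August 2017), E (21 March 2018).
The subordination applies — A was senior to B — so A and B swap.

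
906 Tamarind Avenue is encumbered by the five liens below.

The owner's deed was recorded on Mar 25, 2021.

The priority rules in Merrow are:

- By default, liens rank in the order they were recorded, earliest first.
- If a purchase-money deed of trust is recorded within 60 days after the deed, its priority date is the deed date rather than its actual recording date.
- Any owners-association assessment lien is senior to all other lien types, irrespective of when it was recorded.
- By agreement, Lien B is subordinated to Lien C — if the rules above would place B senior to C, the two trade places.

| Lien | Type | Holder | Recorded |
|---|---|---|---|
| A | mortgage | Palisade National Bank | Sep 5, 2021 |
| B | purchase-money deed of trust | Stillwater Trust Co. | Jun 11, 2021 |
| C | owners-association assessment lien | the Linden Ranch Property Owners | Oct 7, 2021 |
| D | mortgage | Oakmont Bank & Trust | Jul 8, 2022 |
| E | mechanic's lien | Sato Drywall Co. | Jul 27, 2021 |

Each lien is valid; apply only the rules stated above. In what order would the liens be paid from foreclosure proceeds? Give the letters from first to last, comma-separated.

C, B, E, A, D

Effective dates: B missed the 60-day window (78 days after the deed), so its recording date stands.
C is an owners-association assessment lien and takes priority over every other lien.
Ordering the rest by effective date: B (Jun 11, 2021), E (Jul 27, 2021), A (Sep 5, 2021), D (Jul 8, 2022).
B is already junior to C, so the subordination agreement changes nothing.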